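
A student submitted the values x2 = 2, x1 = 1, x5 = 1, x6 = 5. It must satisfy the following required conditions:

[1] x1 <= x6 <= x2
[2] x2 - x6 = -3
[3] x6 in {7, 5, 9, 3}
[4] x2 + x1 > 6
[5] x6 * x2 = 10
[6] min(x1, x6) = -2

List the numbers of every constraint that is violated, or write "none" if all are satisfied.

[1] values 1, 5, 2; x6 = 5 is not <= x2 = 2 — violated.
[2] x2 - x6 = 2 - 5 = -3 — satisfied.
[3] x6 = 5 is in {7, 5, 9, 3} — satisfied.
[4] x2 + x1 = 2 + 1 = 3; 3 ≤ 6, bound 6 not met — violated.
[5] x6 * x2 = 5 * 2 = 10 — satisfied.
[6] min(1, 5) = 1, not -2 — violated.

The assignment fails constraints 1, 4, and 6.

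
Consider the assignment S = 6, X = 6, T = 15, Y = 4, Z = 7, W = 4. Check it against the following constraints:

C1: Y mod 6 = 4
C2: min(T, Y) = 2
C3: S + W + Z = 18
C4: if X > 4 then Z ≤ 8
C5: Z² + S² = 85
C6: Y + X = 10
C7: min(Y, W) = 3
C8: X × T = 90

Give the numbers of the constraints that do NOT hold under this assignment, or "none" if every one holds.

The assignment fails constraints 2, 3, 7.

C1: 4 mod 6 = 4  true
C2: min(15, 4) = 4, not 2  false
C3: S + W + Z = 6 + 4 + 7 = 17, not 18  false
C4: X = 6 > 4, so we need Z ≤ 8; Z = 7 ≤ 8  true
C5: Z² + S² = 7² + 6² = 49 + 36 = 85  true
C6: Y + X = 4 + 6 = 10  true
C7: min(4, 4) = 4, not 3  false
C8: X × T = 6 × 15 = 90  true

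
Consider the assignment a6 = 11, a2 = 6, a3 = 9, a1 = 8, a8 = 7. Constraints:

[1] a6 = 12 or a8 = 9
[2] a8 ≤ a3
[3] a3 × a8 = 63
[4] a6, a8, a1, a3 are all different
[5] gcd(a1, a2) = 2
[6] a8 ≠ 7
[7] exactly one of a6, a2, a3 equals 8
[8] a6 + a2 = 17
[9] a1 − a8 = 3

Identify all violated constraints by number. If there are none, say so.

Violated: 1, 6, 7, 9.

[1] a6 = 11 ≠ 12 and a8 = 7 ≠ 9; both disjuncts false — fails.
[2] a8 = 7, a3 = 9; 7 ≤ 9 — holds.
[3] a3 × a8 = 9 × 7 = 63 — holds.
[4] values 11, 7, 8, 9 are pairwise distinct — holds.
[5] gcd(8, 6) = 2 — holds.
[6] a8 = 7, but 7 is required to differ — fails.
[7] a6=11, a2=6, a3=9; 0 of them equal 8, not exactly one — fails.
[8] a6 + a2 = 11 + 6 = 17 — holds.
[9] a1 − a8 = 8 − 7 = 1, not 3 — fails.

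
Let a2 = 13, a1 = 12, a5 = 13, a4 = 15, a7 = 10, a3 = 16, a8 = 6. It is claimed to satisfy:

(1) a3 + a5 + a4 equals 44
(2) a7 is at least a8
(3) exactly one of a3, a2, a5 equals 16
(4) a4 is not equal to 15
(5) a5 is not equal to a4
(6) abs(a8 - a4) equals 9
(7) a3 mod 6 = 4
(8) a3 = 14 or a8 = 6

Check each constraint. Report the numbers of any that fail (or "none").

Constraint 4 does not hold.

(1) a3 + a5 + a4 = 16 + 13 + 15 = 44  holds
(2) a7 = 10, a8 = 6; 10 ≥ 6  holds
(3) a3=16, a2=13, a5=13; 1 of them equals 16  holds
(4) a4 = 15, but 15 is required to differ  fails
(5) a5 = 13, a4 = 15; distinct  holds
(6) abs(6 - 15) = 9  holds
(7) 16 mod 6 = 4  holds
(8) a3 = 16 ≠ 14, but a8 = 6 = 6 (second disjunct)  holds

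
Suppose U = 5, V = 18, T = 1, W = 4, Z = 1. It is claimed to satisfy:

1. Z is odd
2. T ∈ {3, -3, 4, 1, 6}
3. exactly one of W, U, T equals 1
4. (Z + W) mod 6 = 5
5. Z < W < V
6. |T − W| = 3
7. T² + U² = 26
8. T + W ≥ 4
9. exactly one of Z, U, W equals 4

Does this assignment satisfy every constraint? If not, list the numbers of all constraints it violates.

All constraints are satisfied.

1. Z = 1 is odd — holds.
2. T = 1 is in {3, -3, 4, 1, 6} — holds.
3. W=4, U=5, T=1; 1 of them equals 1 — holds.
4. Z + W = 5; 5 mod 6 = 5 — holds.
5. values 1 < 4 < 18 — holds.
6. |1 − 4| = 3 — holds.
7. T² + U² = 1² + 5² = 1 + 25 = 26 — holds.
8. T + W = 1 + 4 = 5; 5 ≥ 4 — holds.
9. Z=1, U=5, W=4; 1 of them equals 4 — holds.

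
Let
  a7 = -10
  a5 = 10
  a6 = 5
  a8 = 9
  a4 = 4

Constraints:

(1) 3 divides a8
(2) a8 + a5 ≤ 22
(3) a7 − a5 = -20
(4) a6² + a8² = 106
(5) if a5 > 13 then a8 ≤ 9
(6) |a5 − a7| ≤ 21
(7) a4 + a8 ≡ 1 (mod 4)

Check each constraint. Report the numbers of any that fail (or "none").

None — every constraint holds.

(1) 9 / 3 = 3, so 3 divides 9 — satisfied.
(2) a8 + a5 = 9 + 10 = 19; 19 ≤ 22 — satisfied.
(3) a7 − a5 = -10 − 10 = -20 — satisfied.
(4) a6² + a8² = 5² + 9² = 25 + 81 = 106 — satisfied.
(5) a5 = 10, not > 13; antecedent false, conditional vacuously true — satisfied.
(6) |10 − (-10)| = 20; 20 ≤ 21 — satisfied.
(7) a4 + a8 = 13; 13 mod 4 = 1 — satisfied.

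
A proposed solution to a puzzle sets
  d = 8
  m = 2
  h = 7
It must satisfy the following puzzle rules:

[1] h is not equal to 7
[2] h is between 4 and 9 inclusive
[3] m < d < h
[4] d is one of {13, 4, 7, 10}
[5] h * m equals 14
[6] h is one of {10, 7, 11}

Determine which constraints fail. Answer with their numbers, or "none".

Constraints 1, 3, 4 do not hold.

[1] h = 7, but 7 is required to differ — violated.
[2] h = 7 lies in [4, 9] — OK.
[3] values 2, 8, 7; d = 8 is not < h = 7 — violated.
[4] d = 8 is not in {13, 4, 7, 10} — violated.
[5] h * m = 7 * 2 = 14 — OK.
[6] h = 7 is in {10, 7, 11} — OK.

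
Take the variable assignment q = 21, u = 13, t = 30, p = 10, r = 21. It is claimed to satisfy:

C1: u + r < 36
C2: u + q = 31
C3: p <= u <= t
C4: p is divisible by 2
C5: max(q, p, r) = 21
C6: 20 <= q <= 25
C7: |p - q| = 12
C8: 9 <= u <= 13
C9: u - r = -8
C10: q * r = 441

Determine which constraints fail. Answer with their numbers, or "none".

Constraints 2 and 7 are violated.

C1: u + r = 13 + 21 = 34; 34 < 36 — holds.
C2: u + q = 13 + 21 = 34, not 31 — does not hold.
C3: values 10 <= 13 <= 30 — holds.
C4: 10 / 2 = 5, so 2 divides 10 — holds.
C5: max(21, 10, 21) = 21 — holds.
C6: q = 21 lies in [20, 25] — holds.
C7: |10 - 21| = 11, not 12 — does not hold.
C8: u = 13 lies in [9, 13] — holds.
C9: u - r = 13 - 21 = -8 — holds.
C10: q * r = 21 * 21 = 441 — holds.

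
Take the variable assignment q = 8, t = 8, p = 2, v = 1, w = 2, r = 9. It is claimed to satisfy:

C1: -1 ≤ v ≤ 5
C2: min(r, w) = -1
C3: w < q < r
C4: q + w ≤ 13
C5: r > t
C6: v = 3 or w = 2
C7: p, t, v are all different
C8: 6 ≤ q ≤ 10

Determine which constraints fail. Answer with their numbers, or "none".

C1: v = 1 lies in [-1, 5] — holds.
C2: min(9, 2) = 2, not -1 — fails.
C3: values 2 < 8 < 9 — holds.
C4: q + w = 8 + 2 = 10; 10 ≤ 13 — holds.
C5: r = 9, t = 8; 9 > 8 — holds.
C6: v = 1 ≠ 3, but w = 2 = 2 (second disjunct) — holds.
C7: values 2, 8, 1 are pairwise distinct — holds.
C8: q = 8 lies in [6, 10] — holds.

Constraint 2 does not hold.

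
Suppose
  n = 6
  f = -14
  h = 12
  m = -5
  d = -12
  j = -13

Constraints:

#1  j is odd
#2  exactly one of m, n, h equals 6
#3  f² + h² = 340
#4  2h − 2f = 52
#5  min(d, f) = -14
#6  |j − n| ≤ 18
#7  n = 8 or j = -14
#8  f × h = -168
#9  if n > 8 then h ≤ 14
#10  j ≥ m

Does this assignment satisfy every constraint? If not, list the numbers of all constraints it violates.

Constraints 6, 7, and 10 are violated.

#1 j = -13 is odd — OK.
#2 m=-5, n=6, h=12; 1 of them equals 6 — OK.
#3 f² + h² = (-14)² + 12² = 196 + 144 = 340 — OK.
#4 2h − 2f = 2(12) − 2(-14) = 52 — OK.
#5 min(-12, -14) = -14 — OK.
#6 |-13 − 6| = 19; 19 > 18, exceeds bound 18 — violated.
#7 n = 6 ≠ 8 and j = -13 ≠ -14; both disjuncts false — violated.
#8 f × h = -14 × 12 = -168 — OK.
#9 n = 6, not > 8; antecedent false, conditional vacuously true — OK.
#10 j = -13, m = -5; -13 < -5 (want ≥) — violated.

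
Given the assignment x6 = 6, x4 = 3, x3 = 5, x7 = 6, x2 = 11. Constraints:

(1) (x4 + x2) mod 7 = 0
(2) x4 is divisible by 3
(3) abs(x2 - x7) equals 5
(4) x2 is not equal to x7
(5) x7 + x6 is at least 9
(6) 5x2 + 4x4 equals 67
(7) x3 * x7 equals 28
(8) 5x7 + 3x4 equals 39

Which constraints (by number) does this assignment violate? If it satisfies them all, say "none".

The assignment fails constraint 7.

(1) x4 + x2 = 14; 14 mod 7 = 0  ✔
(2) 3 / 3 = 1, so 3 divides 3  ✔
(3) abs(11 - 6) = 5  ✔
(4) x2 = 11, x7 = 6; distinct  ✔
(5) x7 + x6 = 6 + 6 = 12; 12 ≥ 9  ✔
(6) 5x2 + 4x4 = 5(11) + 4(3) = 67  ✔
(7) x3 * x7 = 5 * 6 = 30, not 28  ✘
(8) 5x7 + 3x4 = 5(6) + 3(3) = 39  ✔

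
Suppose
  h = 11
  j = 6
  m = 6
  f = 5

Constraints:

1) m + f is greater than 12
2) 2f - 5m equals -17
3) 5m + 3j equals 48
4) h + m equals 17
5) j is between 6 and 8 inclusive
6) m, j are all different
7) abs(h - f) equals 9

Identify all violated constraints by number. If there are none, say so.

Constraints 1, 2, 6, 7 do not hold.

1) m + f = 6 + 5 = 11; 11 ≤ 12, bound 12 not met  no
2) 2f - 5m = 2(5) - 5(6) = -20, not -17  no
3) 5m + 3j = 5(6) + 3(6) = 48  yes
4) h + m = 11 + 6 = 17  yes
5) j = 6 lies in [6, 8]  yes
6) m = j = 6, not all different  no
7) abs(11 - 5) = 6, not 9  no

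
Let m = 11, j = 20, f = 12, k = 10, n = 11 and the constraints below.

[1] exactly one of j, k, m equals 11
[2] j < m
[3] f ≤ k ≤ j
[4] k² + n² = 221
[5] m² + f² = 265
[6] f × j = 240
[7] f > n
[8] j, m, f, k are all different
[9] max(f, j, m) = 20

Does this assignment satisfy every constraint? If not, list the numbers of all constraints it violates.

No — constraints 2, 3 are not satisfied.

[1] j=20, k=10, m=11; 1 of them equals 11 — holds.
[2] j = 20, m = 11; 20 ≥ 11 (want <) — fails.
[3] values 12, 10, 20; f = 12 is not ≤ k = 10 — fails.
[4] k² + n² = 10² + 11² = 100 + 121 = 221 — holds.
[5] m² + f² = 11² + 12² = 121 + 144 = 265 — holds.
[6] f × j = 12 × 20 = 240 — holds.
[7] f = 12, n = 11; 12 > 11 — holds.
[8] values 20, 11, 12, 10 are pairwise distinct — holds.
[9] max(12, 20, 11) = 20 — holds.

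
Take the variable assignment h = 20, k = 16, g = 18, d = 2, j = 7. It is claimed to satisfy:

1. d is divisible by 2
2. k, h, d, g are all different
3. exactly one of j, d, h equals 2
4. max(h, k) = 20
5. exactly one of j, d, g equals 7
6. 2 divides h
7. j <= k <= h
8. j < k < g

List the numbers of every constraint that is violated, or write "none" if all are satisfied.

1. 2 / 2 = 1, so 2 divides 2 — OK.
2. values 16, 20, 2, 18 are pairwise distinct — OK.
3. j=7, d=2, h=20; 1 of them equals 2 — OK.
4. max(20, 16) = 20 — OK.
5. j=7, d=2, g=18; 1 of them equals 7 — OK.
6. 20 / 2 = 10, so 2 divides 20 — OK.
7. values 7 <= 16 <= 20 — OK.
8. values 7 < 16 < 18 — OK.

Yes — all constraints hold.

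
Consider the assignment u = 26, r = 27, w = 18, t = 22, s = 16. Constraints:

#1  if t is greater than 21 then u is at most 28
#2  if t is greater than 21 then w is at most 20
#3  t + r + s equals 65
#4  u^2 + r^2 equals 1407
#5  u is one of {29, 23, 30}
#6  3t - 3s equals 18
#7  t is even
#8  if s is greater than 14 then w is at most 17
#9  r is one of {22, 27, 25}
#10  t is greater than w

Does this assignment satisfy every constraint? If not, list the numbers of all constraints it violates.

#1 t = 22 > 21, so we need u ≤ 28; u = 26 ≤ 28 — OK.
#2 t = 22 > 21, so we need w ≤ 20; w = 18 ≤ 20 — OK.
#3 t + r + s = 22 + 27 + 16 = 65 — OK.
#4 u^2 + r^2 = 26^2 + 27^2 = 676 + 729 = 1405, not 1407 — violated.
#5 u = 26 is not in {29, 23, 30} — violated.
#6 3t - 3s = 3(22) - 3(16) = 18 — OK.
#7 t = 22 is even — OK.
#8 s = 16 > 14, so we need w ≤ 17; but w = 18 > 17 — violated.
#9 r = 27 is in {22, 27, 25} — OK.
#10 t = 22, w = 18; 22 > 18 — OK.

Violated: 4, 5, and 8.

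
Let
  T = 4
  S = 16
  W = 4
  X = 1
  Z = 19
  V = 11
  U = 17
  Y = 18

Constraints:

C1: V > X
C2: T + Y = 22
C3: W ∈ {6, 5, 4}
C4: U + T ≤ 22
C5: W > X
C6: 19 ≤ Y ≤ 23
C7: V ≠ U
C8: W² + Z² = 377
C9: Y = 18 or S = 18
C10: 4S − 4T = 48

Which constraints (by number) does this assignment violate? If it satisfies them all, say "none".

C1: V = 11, X = 1; 11 > 1  true
C2: T + Y = 4 + 18 = 22  true
C3: W = 4 is in {6, 5, 4}  true
C4: U + T = 17 + 4 = 21; 21 ≤ 22  true
C5: W = 4, X = 1; 4 > 1  true
C6: Y = 18 is outside [19, 23]  false
C7: V = 11, U = 17; distinct  true
C8: W² + Z² = 4² + 19² = 16 + 361 = 377  true
C9: Y = 18 = 18 (first disjunct)  true
C10: 4S − 4T = 4(16) − 4(4) = 48  true

Violated: 6.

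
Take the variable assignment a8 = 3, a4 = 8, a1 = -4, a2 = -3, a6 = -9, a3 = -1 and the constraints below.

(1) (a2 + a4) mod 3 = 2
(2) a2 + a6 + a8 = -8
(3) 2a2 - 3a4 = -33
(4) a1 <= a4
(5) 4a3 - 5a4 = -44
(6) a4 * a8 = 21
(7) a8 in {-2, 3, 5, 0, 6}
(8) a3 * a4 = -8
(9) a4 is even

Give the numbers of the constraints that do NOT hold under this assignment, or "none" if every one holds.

(1) a2 + a4 = 5; 5 mod 3 = 2 — OK.
(2) a2 + a6 + a8 = -3 + (-9) + 3 = -9, not -8 — violated.
(3) 2a2 - 3a4 = 2(-3) - 3(8) = -30, not -33 — violated.
(4) a1 = -4, a4 = 8; -4 ≤ 8 — OK.
(5) 4a3 - 5a4 = 4(-1) - 5(8) = -44 — OK.
(6) a4 * a8 = 8 * 3 = 24, not 21 — violated.
(7) a8 = 3 is in {-2, 3, 5, 0, 6} — OK.
(8) a3 * a4 = -1 * 8 = -8 — OK.
(9) a4 = 8 is even — OK.

Violated: 2, 3, 6.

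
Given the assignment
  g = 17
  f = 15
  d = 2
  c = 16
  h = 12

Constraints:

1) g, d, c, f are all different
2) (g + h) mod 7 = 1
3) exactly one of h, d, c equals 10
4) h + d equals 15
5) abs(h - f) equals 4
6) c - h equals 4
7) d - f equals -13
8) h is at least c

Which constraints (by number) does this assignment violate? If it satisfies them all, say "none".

1) values 17, 2, 16, 15 are pairwise distinct  true
2) g + h = 29; 29 mod 7 = 1  true
3) h=12, d=2, c=16; 0 of them equal 10, not exactly one  false
4) h + d = 12 + 2 = 14, not 15  false
5) abs(12 - 15) = 3, not 4  false
6) c - h = 16 - 12 = 4  true
7) d - f = 2 - 15 = -13  true
8) h = 12, c = 16; 12 < 16 (want ≥)  false

Constraints 3, 4, 5, 8 do not hold.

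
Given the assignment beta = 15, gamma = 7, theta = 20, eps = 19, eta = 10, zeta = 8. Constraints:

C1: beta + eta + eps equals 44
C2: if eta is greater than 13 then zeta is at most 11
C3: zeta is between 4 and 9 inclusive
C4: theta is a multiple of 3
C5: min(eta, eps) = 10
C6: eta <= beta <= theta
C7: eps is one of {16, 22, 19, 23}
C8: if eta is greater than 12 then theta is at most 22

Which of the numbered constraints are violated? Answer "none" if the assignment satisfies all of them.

C1: beta + eta + eps = 15 + 10 + 19 = 44 — satisfied.
C2: eta = 10, not > 13; antecedent false, conditional vacuously true — satisfied.
C3: zeta = 8 lies in [4, 9] — satisfied.
C4: 20 = 3*6 + 2, so 3 does not divide 20 — violated.
C5: min(10, 19) = 10 — satisfied.
C6: values 10 <= 15 <= 20 — satisfied.
C7: eps = 19 is in {16, 22, 19, 23} — satisfied.
C8: eta = 10, not > 12; antecedent false, conditional vacuously true — satisfied.

Constraint 4 is violated.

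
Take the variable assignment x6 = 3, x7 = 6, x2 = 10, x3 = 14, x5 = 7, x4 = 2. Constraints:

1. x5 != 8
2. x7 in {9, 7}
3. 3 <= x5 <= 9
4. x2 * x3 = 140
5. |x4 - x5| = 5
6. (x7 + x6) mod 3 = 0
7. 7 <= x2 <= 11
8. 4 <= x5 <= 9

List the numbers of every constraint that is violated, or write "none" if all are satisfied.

Constraint 2 is violated.

1. x5 = 7, and 7 ≠ 8 — holds.
2. x7 = 6 is not in {9, 7} — does not hold.
3. x5 = 7 lies in [3, 9] — holds.
4. x2 * x3 = 10 * 14 = 140 — holds.
5. |2 - 7| = 5 — holds.
6. x7 + x6 = 9; 9 mod 3 = 0 — holds.
7. x2 = 10 lies in [7, 11] — holds.
8. x5 = 7 lies in [4, 9] — holds.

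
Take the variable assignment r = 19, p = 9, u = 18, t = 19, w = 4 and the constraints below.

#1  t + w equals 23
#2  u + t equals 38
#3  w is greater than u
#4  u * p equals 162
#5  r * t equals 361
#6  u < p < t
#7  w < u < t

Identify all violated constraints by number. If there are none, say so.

The assignment fails constraints 2, 3, and 6.

#1 t + w = 19 + 4 = 23  OK
#2 u + t = 18 + 19 = 37, not 38  FAIL
#3 w = 4, u = 18; 4 ≤ 18 (want >)  FAIL
#4 u * p = 18 * 9 = 162  OK
#5 r * t = 19 * 19 = 361  OK
#6 values 18, 9, 19; u = 18 is not < p = 9  FAIL
#7 values 4 < 18 < 19  OK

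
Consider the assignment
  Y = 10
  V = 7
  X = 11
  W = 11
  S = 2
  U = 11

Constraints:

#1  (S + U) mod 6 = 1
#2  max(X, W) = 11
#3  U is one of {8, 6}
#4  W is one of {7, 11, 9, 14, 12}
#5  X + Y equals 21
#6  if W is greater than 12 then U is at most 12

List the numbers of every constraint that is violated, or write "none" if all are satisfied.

No — constraint 3 is not satisfied.

#1 S + U = 13; 13 mod 6 = 1  ✔
#2 max(11, 11) = 11  ✔
#3 U = 11 is not in {8, 6}  ✘
#4 W = 11 is in {7, 11, 9, 14, 12}  ✔
#5 X + Y = 11 + 10 = 21  ✔
#6 W = 11, not > 12; antecedent false, conditional vacuously true  ✔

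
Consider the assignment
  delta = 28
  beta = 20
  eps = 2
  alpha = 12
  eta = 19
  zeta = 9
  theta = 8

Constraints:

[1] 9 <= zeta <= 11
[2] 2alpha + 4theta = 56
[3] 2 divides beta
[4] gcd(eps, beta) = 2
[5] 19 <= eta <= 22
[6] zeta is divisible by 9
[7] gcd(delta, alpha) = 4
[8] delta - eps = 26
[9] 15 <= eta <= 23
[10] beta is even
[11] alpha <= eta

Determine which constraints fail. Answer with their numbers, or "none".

[1] zeta = 9 lies in [9, 11]  ✓
[2] 2alpha + 4theta = 2(12) + 4(8) = 56  ✓
[3] 20 / 2 = 10, so 2 divides 20  ✓
[4] gcd(2, 20) = 2  ✓
[5] eta = 19 lies in [19, 22]  ✓
[6] 9 / 9 = 1, so 9 divides 9  ✓
[7] gcd(28, 12) = 4  ✓
[8] delta - eps = 28 - 2 = 26  ✓
[9] eta = 19 lies in [15, 23]  ✓
[10] beta = 20 is even  ✓
[11] alpha = 12, eta = 19; 12 ≤ 19  ✓

All constraints are satisfied.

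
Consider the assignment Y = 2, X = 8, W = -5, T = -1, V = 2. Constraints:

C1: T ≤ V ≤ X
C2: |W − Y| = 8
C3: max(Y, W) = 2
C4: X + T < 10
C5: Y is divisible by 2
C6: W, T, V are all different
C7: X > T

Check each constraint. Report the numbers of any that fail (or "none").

C1: values -1 ≤ 2 ≤ 8 — satisfied.
C2: |-5 − 2| = 7, not 8 — violated.
C3: max(2, -5) = 2 — satisfied.
C4: X + T = 8 + (-1) = 7; 7 < 10 — satisfied.
C5: 2 / 2 = 1, so 2 divides 2 — satisfied.
C6: values -5, -1, 2 are pairwise distinct — satisfied.
C7: X = 8, T = -1; 8 > -1 — satisfied.

Constraint 2 does not hold.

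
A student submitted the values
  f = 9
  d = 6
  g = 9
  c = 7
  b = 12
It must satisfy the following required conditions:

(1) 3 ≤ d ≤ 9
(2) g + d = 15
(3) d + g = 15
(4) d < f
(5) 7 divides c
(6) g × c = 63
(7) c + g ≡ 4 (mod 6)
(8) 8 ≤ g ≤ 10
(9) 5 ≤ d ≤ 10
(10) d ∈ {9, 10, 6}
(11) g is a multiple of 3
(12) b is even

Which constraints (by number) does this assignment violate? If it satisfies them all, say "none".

All constraints are satisfied.

(1) d = 6 lies in [3, 9]  yes
(2) g + d = 9 + 6 = 15  yes
(3) d + g = 6 + 9 = 15  yes
(4) d = 6, f = 9; 6 < 9  yes
(5) 7 / 7 = 1, so 7 divides 7  yes
(6) g × c = 9 × 7 = 63  yes
(7) c + g = 16; 16 mod 6 = 4  yes
(8) g = 9 lies in [8, 10]  yes
(9) d = 6 lies in [5, 10]  yes
(10) d = 6 is in {9, 10, 6}  yes
(11) 9 / 3 = 3, so 3 divides 9  yes
(12) b = 12 is even  yes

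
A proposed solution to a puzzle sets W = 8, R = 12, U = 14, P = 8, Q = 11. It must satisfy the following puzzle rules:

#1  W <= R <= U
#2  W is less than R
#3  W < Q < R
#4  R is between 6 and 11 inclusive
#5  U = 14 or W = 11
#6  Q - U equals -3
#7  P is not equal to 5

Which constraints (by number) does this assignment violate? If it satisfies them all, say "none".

No — constraint 4 is not satisfied.

#1 values 8 <= 12 <= 14  true
#2 W = 8, R = 12; 8 < 12  true
#3 values 8 < 11 < 12  true
#4 R = 12 is outside [6, 11]  false
#5 U = 14 = 14 (first disjunct)  true
#6 Q - U = 11 - 14 = -3  true
#7 P = 8, and 8 ≠ 5  true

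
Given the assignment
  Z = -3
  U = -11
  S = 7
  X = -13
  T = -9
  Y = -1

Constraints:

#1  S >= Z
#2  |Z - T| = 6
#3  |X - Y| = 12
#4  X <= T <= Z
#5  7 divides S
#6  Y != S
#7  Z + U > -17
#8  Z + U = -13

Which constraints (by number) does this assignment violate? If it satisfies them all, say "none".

#1 S = 7, Z = -3; 7 ≥ -3  true
#2 |-3 - (-9)| = 6  true
#3 |-13 - (-1)| = 12  true
#4 values -13 <= -9 <= -3  true
#5 7 / 7 = 1, so 7 divides 7  true
#6 Y = -1, S = 7; distinct  true
#7 Z + U = -3 + (-11) = -14; -14 > -17  true
#8 Z + U = -3 + (-11) = -14, not -13  false

Constraint 8 does not hold.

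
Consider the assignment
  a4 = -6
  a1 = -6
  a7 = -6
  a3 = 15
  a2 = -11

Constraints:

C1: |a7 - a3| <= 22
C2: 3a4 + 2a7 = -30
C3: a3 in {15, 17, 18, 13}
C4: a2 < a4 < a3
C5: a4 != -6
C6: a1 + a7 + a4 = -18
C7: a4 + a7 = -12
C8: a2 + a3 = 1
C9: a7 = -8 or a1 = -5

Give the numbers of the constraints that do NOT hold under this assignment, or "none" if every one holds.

C1: |-6 - 15| = 21; 21 ≤ 22  holds
C2: 3a4 + 2a7 = 3(-6) + 2(-6) = -30  holds
C3: a3 = 15 is in {15, 17, 18, 13}  holds
C4: values -11 < -6 < 15  holds
C5: a4 = -6, but -6 is required to differ  fails
C6: a1 + a7 + a4 = -6 + (-6) + (-6) = -18  holds
C7: a4 + a7 = -6 + (-6) = -12  holds
C8: a2 + a3 = -11 + 15 = 4, not 1  fails
C9: a7 = -6 ≠ -8 and a1 = -6 ≠ -5; both disjuncts false  fails

No — constraints 5, 8, and 9 are not satisfied.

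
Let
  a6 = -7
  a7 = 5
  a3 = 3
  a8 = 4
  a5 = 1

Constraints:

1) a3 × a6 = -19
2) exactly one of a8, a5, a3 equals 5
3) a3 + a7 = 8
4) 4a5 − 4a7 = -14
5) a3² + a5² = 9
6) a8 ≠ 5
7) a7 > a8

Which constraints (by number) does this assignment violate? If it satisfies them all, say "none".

1) a3 × a6 = 3 × (-7) = -21, not -19  ✘
2) a8=4, a5=1, a3=3; 0 of them equal 5, not exactly one  ✘
3) a3 + a7 = 3 + 5 = 8  ✔
4) 4a5 − 4a7 = 4(1) − 4(5) = -16, not -14  ✘
5) a3² + a5² = 3² + 1² = 9 + 1 = 10, not 9  ✘
6) a8 = 4, and 4 ≠ 5  ✔
7) a7 = 5, a8 = 4; 5 > 4  ✔

Constraints 1, 2, 4, and 5 are violated.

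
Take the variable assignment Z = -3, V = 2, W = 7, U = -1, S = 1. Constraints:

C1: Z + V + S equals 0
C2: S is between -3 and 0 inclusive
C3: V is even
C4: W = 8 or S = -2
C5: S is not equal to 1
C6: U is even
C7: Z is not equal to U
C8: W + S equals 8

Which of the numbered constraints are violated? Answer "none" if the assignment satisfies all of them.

C1: Z + V + S = -3 + 2 + 1 = 0 — holds.
C2: S = 1 is outside [-3, 0] — does not hold.
C3: V = 2 is even — holds.
C4: W = 7 ≠ 8 and S = 1 ≠ -2; both disjuncts false — does not hold.
C5: S = 1, but 1 is required to differ — does not hold.
C6: U = -1 is odd — does not hold.
C7: Z = -3, U = -1; distinct — holds.
C8: W + S = 7 + 1 = 8 — holds.

No — constraints 2, 4, 5, 6 are not satisfied.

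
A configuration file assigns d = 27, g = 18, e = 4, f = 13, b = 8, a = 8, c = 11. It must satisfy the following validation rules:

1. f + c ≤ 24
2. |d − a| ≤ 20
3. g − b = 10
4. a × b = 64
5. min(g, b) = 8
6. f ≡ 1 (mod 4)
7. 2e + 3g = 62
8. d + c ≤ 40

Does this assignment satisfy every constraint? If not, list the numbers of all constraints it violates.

1. f + c = 13 + 11 = 24; 24 ≤ 24  OK
2. |27 − 8| = 19; 19 ≤ 20  OK
3. g − b = 18 − 8 = 10  OK
4. a × b = 8 × 8 = 64  OK
5. min(18, 8) = 8  OK
6. 13 mod 4 = 1  OK
7. 2e + 3g = 2(4) + 3(18) = 62  OK
8. d + c = 27 + 11 = 38; 38 ≤ 40  OK

None — every constraint holds.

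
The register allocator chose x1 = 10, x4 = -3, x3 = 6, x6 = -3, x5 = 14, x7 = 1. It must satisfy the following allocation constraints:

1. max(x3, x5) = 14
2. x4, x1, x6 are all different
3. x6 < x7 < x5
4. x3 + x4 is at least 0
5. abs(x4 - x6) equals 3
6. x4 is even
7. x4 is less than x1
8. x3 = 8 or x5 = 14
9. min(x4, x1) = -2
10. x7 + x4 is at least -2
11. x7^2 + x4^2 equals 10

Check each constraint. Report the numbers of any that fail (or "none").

No — constraints 2, 5, 6, and 9 are not satisfied.

1. max(6, 14) = 14 — holds.
2. x4 = x6 = -3, not all different — does not hold.
3. values -3 < 1 < 14 — holds.
4. x3 + x4 = 6 + (-3) = 3; 3 ≥ 0 — holds.
5. abs(-3 - (-3)) = 0, not 3 — does not hold.
6. x4 = -3 is odd — does not hold.
7. x4 = -3, x1 = 10; -3 < 10 — holds.
8. x3 = 6 ≠ 8, but x5 = 14 = 14 (second disjunct) — holds.
9. min(-3, 10) = -3, not -2 — does not hold.
10. x7 + x4 = 1 + (-3) = -2; -2 ≥ -2 — holds.
11. x7^2 + x4^2 = 1^2 + (-3)^2 = 1 + 9 = 10 — holds.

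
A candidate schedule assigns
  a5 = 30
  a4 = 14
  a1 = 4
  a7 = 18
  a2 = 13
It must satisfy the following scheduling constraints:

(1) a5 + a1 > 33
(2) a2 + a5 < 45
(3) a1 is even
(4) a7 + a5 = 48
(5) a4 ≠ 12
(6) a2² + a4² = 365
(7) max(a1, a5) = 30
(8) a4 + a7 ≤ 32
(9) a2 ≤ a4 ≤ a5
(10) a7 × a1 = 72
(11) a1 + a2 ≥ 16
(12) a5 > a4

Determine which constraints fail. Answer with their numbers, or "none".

(1) a5 + a1 = 30 + 4 = 34; 34 > 33  true
(2) a2 + a5 = 13 + 30 = 43; 43 < 45  true
(3) a1 = 4 is even  true
(4) a7 + a5 = 18 + 30 = 48  true
(5) a4 = 14, and 14 ≠ 12  true
(6) a2² + a4² = 13² + 14² = 169 + 196 = 365  true
(7) max(4, 30) = 30  true
(8) a4 + a7 = 14 + 18 = 32; 32 ≤ 32  true
(9) values 13 ≤ 14 ≤ 30  true
(10) a7 × a1 = 18 × 4 = 72  true
(11) a1 + a2 = 4 + 13 = 17; 17 ≥ 16  true
(12) a5 = 30, a4 = 14; 30 > 14  true

The assignment satisfies every constraint.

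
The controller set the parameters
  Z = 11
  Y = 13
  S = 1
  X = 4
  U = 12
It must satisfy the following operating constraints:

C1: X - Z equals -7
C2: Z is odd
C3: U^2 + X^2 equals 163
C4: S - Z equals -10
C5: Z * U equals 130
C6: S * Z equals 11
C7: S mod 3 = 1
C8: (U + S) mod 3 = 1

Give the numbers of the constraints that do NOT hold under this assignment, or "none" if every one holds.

C1: X - Z = 4 - 11 = -7 — OK.
C2: Z = 11 is odd — OK.
C3: U^2 + X^2 = 12^2 + 4^2 = 144 + 16 = 160, not 163 — violated.
C4: S - Z = 1 - 11 = -10 — OK.
C5: Z * U = 11 * 12 = 132, not 130 — violated.
C6: S * Z = 1 * 11 = 11 — OK.
C7: 1 mod 3 = 1 — OK.
C8: U + S = 13; 13 mod 3 = 1 — OK.

No — constraints 3 and 5 are not satisfied.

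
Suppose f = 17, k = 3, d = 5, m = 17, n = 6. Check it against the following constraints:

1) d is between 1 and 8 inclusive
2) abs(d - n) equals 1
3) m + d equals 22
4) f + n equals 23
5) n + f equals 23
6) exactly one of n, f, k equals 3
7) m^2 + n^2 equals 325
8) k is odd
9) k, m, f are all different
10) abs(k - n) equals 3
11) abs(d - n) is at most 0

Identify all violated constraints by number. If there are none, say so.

1) d = 5 lies in [1, 8]  ✓
2) abs(5 - 6) = 1  ✓
3) m + d = 17 + 5 = 22  ✓
4) f + n = 17 + 6 = 23  ✓
5) n + f = 6 + 17 = 23  ✓
6) n=6, f=17, k=3; 1 of them equals 3  ✓
7) m^2 + n^2 = 17^2 + 6^2 = 289 + 36 = 325  ✓
8) k = 3 is odd  ✓
9) m = f = 17, not all different  ✗
10) abs(3 - 6) = 3  ✓
11) abs(5 - 6) = 1; 1 > 0, exceeds bound 0  ✗

Violated: 9, 11.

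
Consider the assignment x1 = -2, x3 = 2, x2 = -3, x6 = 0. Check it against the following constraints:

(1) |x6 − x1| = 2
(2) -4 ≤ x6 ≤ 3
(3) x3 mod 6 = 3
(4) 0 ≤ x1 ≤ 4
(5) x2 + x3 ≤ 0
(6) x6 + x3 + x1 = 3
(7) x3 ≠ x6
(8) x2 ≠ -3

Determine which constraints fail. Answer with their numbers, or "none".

No — constraints 3, 4, 6, and 8 are not satisfied.

(1) |0 − (-2)| = 2 — satisfied.
(2) x6 = 0 lies in [-4, 3] — satisfied.
(3) 2 mod 6 = 2, not 3 — violated.
(4) x1 = -2 is outside [0, 4] — violated.
(5) x2 + x3 = -3 + 2 = -1; -1 ≤ 0 — satisfied.
(6) x6 + x3 + x1 = 0 + 2 + (-2) = 0, not 3 — violated.
(7) x3 = 2, x6 = 0; distinct — satisfied.
(8) x2 = -3, but -3 is required to differ — violated.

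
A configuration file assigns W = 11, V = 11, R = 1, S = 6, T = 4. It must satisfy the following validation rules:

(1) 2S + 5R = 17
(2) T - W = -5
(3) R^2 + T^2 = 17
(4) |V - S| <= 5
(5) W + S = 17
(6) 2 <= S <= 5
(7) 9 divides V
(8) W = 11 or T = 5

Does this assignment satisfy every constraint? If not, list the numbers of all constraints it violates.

(1) 2S + 5R = 2(6) + 5(1) = 17  yes
(2) T - W = 4 - 11 = -7, not -5  no
(3) R^2 + T^2 = 1^2 + 4^2 = 1 + 16 = 17  yes
(4) |11 - 6| = 5; 5 ≤ 5  yes
(5) W + S = 11 + 6 = 17  yes
(6) S = 6 is outside [2, 5]  no
(7) 11 = 9*1 + 2, so 9 does not divide 11  no
(8) W = 11 = 11 (first disjunct)  yes

No — constraints 2, 6, 7 are not satisfied.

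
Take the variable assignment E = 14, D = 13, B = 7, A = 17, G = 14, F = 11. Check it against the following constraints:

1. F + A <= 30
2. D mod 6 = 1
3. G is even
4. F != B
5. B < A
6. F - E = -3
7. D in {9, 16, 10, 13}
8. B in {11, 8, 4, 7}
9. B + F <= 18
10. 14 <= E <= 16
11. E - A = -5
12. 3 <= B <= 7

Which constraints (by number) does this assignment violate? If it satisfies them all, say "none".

No — constraint 11 is not satisfied.

1. F + A = 11 + 17 = 28; 28 ≤ 30  yes
2. 13 mod 6 = 1  yes
3. G = 14 is even  yes
4. F = 11, B = 7; distinct  yes
5. B = 7, A = 17; 7 < 17  yes
6. F - E = 11 - 14 = -3  yes
7. D = 13 is in {9, 16, 10, 13}  yes
8. B = 7 is in {11, 8, 4, 7}  yes
9. B + F = 7 + 11 = 18; 18 ≤ 18  yes
10. E = 14 lies in [14, 16]  yes
11. E - A = 14 - 17 = -3, not -5  no
12. B = 7 lies in [3, 7]  yes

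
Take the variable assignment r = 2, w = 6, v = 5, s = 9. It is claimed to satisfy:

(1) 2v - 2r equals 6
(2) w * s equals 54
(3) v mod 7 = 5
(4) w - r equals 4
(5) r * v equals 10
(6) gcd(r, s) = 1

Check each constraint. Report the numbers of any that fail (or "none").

None — every constraint holds.

(1) 2v - 2r = 2(5) - 2(2) = 6  yes
(2) w * s = 6 * 9 = 54  yes
(3) 5 mod 7 = 5  yes
(4) w - r = 6 - 2 = 4  yes
(5) r * v = 2 * 5 = 10  yes
(6) gcd(2, 9) = 1  yes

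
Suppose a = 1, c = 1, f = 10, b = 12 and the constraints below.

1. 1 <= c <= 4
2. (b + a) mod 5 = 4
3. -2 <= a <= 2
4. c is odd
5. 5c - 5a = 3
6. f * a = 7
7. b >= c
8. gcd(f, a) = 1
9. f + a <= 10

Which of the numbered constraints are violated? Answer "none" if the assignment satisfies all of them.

1. c = 1 lies in [1, 4]  ✔
2. b + a = 13; 13 mod 5 = 3, not 4  ✘
3. a = 1 lies in [-2, 2]  ✔
4. c = 1 is odd  ✔
5. 5c - 5a = 5(1) - 5(1) = 0, not 3  ✘
6. f * a = 10 * 1 = 10, not 7  ✘
7. b = 12, c = 1; 12 ≥ 1  ✔
8. gcd(10, 1) = 1  ✔
9. f + a = 10 + 1 = 11; 11 > 10, bound 10 not met  ✘

The assignment fails constraints 2, 5, 6, 9.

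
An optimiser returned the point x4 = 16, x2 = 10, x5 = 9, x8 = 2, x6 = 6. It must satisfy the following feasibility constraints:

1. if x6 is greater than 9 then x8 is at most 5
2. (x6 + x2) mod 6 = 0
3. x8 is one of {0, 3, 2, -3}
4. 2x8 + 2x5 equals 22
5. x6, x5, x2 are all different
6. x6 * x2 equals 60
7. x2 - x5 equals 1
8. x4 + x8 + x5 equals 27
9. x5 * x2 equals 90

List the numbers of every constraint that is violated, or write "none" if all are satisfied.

1. x6 = 6, not > 9; antecedent false, conditional vacuously true  true
2. x6 + x2 = 16; 16 mod 6 = 4, not 0  false
3. x8 = 2 is in {0, 3, 2, -3}  true
4. 2x8 + 2x5 = 2(2) + 2(9) = 22  true
5. values 6, 9, 10 are pairwise distinct  true
6. x6 * x2 = 6 * 10 = 60  true
7. x2 - x5 = 10 - 9 = 1  true
8. x4 + x8 + x5 = 16 + 2 + 9 = 27  true
9. x5 * x2 = 9 * 10 = 90  true

No — constraint 2 is not satisfied.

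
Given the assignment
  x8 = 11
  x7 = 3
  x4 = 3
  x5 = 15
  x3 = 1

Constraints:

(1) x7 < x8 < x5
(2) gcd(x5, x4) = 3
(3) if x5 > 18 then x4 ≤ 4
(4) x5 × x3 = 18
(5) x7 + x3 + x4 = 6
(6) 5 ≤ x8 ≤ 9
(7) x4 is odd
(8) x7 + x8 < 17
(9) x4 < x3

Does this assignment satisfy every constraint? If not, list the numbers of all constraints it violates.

(1) values 3 < 11 < 15  yes
(2) gcd(15, 3) = 3  yes
(3) x5 = 15, not > 18; antecedent false, conditional vacuously true  yes
(4) x5 × x3 = 15 × 1 = 15, not 18  no
(5) x7 + x3 + x4 = 3 + 1 + 3 = 7, not 6  no
(6) x8 = 11 is outside [5, 9]  no
(7) x4 = 3 is odd  yes
(8) x7 + x8 = 3 + 11 = 14; 14 < 17  yes
(9) x4 = 3, x3 = 1; 3 ≥ 1 (want <)  no

Constraints 4, 5, 6, 9 are violated.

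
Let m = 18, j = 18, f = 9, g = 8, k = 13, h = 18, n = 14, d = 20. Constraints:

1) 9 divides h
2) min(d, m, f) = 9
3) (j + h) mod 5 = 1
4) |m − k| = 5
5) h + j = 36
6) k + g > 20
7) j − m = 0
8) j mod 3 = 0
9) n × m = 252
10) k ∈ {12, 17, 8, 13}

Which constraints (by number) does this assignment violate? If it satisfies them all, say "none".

1) 18 / 9 = 2, so 9 divides 18 — OK.
2) min(20, 18, 9) = 9 — OK.
3) j + h = 36; 36 mod 5 = 1 — OK.
4) |18 − 13| = 5 — OK.
5) h + j = 18 + 18 = 36 — OK.
6) k + g = 13 + 8 = 21; 21 > 20 — OK.
7) j − m = 18 − 18 = 0 — OK.
8) 18 mod 3 = 0 — OK.
9) n × m = 14 × 18 = 252 — OK.
10) k = 13 is in {12, 17, 8, 13} — OK.

The assignment satisfies every constraint.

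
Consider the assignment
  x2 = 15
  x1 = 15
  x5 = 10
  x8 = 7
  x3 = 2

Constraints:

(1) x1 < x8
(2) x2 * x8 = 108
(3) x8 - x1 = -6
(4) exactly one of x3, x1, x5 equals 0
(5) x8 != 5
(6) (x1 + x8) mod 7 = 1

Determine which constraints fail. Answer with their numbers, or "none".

Violated: 1, 2, 3, 4.

(1) x1 = 15, x8 = 7; 15 ≥ 7 (want <) — violated.
(2) x2 * x8 = 15 * 7 = 105, not 108 — violated.
(3) x8 - x1 = 7 - 15 = -8, not -6 — violated.
(4) x3=2, x1=15, x5=10; 0 of them equal 0, not exactly one — violated.
(5) x8 = 7, and 7 ≠ 5 — satisfied.
(6) x1 + x8 = 22; 22 mod 7 = 1 — satisfied.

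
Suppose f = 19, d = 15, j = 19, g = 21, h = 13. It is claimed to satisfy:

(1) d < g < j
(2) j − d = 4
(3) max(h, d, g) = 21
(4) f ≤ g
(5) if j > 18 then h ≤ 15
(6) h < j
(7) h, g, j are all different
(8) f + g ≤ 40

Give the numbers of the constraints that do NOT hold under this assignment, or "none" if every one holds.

(1) values 15, 21, 19; g = 21 is not < j = 19  no
(2) j − d = 19 − 15 = 4  yes
(3) max(13, 15, 21) = 21  yes
(4) f = 19, g = 21; 19 ≤ 21  yes
(5) j = 19 > 18, so we need h ≤ 15; h = 13 ≤ 15  yes
(6) h = 13, j = 19; 13 < 19  yes
(7) values 13, 21, 19 are pairwise distinct  yes
(8) f + g = 19 + 21 = 40; 40 ≤ 40  yes

Constraint 1 does not hold.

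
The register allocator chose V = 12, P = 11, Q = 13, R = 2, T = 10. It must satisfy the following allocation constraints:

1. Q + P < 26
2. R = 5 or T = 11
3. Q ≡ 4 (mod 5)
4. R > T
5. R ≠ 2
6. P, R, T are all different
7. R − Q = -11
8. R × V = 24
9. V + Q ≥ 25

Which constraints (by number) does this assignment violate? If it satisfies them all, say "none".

1. Q + P = 13 + 11 = 24; 24 < 26 — OK.
2. R = 2 ≠ 5 and T = 10 ≠ 11; both disjuncts false — violated.
3. 13 mod 5 = 3, not 4 — violated.
4. R = 2, T = 10; 2 ≤ 10 (want >) — violated.
5. R = 2, but 2 is required to differ — violated.
6. values 11, 2, 10 are pairwise distinct — OK.
7. R − Q = 2 − 13 = -11 — OK.
8. R × V = 2 × 12 = 24 — OK.
9. V + Q = 12 + 13 = 25; 25 ≥ 25 — OK.

Violated: 2, 3, 4, 5.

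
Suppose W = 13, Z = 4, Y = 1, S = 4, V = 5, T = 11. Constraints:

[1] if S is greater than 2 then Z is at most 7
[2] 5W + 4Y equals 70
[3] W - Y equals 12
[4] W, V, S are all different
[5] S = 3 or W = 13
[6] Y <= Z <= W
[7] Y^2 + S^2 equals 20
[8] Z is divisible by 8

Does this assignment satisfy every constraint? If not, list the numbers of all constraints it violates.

[1] S = 4 > 2, so we need Z ≤ 7; Z = 4 ≤ 7  ✓
[2] 5W + 4Y = 5(13) + 4(1) = 69, not 70  ✗
[3] W - Y = 13 - 1 = 12  ✓
[4] values 13, 5, 4 are pairwise distinct  ✓
[5] S = 4 ≠ 3, but W = 13 = 13 (second disjunct)  ✓
[6] values 1 <= 4 <= 13  ✓
[7] Y^2 + S^2 = 1^2 + 4^2 = 1 + 16 = 17, not 20  ✗
[8] 4 = 8*0 + 4, so 8 does not divide 4  ✗

No — constraints 2, 7, and 8 are not satisfied.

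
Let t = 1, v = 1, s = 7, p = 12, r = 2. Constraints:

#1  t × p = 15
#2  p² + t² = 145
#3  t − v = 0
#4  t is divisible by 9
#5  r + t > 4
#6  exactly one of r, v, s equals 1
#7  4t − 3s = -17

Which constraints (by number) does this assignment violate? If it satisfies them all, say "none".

Constraints 1, 4, 5 are violated.

#1 t × p = 1 × 12 = 12, not 15  ✗
#2 p² + t² = 12² + 1² = 144 + 1 = 145  ✓
#3 t − v = 1 − 1 = 0  ✓
#4 1 = 9×0 + 1, so 9 does not divide 1  ✗
#5 r + t = 2 + 1 = 3; 3 ≤ 4, bound 4 not met  ✗
#6 r=2, v=1, s=7; 1 of them equals 1  ✓
#7 4t − 3s = 4(1) − 3(7) = -17  ✓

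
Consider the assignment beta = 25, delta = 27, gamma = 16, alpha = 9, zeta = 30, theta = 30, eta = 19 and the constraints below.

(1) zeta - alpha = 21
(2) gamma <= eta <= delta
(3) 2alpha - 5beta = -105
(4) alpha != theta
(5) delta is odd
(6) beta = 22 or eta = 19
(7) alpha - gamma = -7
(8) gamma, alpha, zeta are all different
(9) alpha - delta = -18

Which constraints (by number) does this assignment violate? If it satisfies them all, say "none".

(1) zeta - alpha = 30 - 9 = 21 — holds.
(2) values 16 <= 19 <= 27 — holds.
(3) 2alpha - 5beta = 2(9) - 5(25) = -107, not -105 — does not hold.
(4) alpha = 9, theta = 30; distinct — holds.
(5) delta = 27 is odd — holds.
(6) beta = 25 ≠ 22, but eta = 19 = 19 (second disjunct) — holds.
(7) alpha - gamma = 9 - 16 = -7 — holds.
(8) values 16, 9, 30 are pairwise distinct — holds.
(9) alpha - delta = 9 - 27 = -18 — holds.

Constraint 3 is violated.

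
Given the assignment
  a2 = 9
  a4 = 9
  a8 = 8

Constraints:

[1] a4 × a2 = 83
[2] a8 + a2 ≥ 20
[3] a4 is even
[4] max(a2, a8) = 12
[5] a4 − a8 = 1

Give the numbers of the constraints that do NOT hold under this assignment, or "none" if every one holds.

The assignment fails constraints 1, 2, 3, 4.

[1] a4 × a2 = 9 × 9 = 81, not 83  ✗
[2] a8 + a2 = 8 + 9 = 17; 17 < 20, bound 20 not met  ✗
[3] a4 = 9 is odd  ✗
[4] max(9, 8) = 9, not 12  ✗
[5] a4 − a8 = 9 − 8 = 1  ✓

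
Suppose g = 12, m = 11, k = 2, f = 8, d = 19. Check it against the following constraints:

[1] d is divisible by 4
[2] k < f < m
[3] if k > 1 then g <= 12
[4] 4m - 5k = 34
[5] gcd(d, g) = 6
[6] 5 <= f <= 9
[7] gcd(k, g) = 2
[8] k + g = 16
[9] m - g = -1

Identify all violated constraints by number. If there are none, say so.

[1] 19 = 4*4 + 3, so 4 does not divide 19 — fails.
[2] values 2 < 8 < 11 — holds.
[3] k = 2 > 1, so we need g ≤ 12; g = 12 ≤ 12 — holds.
[4] 4m - 5k = 4(11) - 5(2) = 34 — holds.
[5] gcd(19, 12) = 1, not 6 — fails.
[6] f = 8 lies in [5, 9] — holds.
[7] gcd(2, 12) = 2 — holds.
[8] k + g = 2 + 12 = 14, not 16 — fails.
[9] m - g = 11 - 12 = -1 — holds.

Violated: 1, 5, and 8.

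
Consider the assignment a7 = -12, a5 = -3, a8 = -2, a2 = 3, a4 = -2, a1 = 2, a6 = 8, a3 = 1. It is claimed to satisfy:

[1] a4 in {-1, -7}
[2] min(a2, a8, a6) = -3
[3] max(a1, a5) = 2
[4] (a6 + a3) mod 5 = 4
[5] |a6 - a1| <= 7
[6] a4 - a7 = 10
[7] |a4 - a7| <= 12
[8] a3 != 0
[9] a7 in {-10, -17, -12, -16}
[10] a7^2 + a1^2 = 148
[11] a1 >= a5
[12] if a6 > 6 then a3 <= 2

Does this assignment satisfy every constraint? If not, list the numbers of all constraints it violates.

[1] a4 = -2 is not in {-1, -7}  no
[2] min(3, -2, 8) = -2, not -3  no
[3] max(2, -3) = 2  yes
[4] a6 + a3 = 9; 9 mod 5 = 4  yes
[5] |8 - 2| = 6; 6 ≤ 7  yes
[6] a4 - a7 = -2 - (-12) = 10  yes
[7] |-2 - (-12)| = 10; 10 ≤ 12  yes
[8] a3 = 1, and 1 ≠ 0  yes
[9] a7 = -12 is in {-10, -17, -12, -16}  yes
[10] a7^2 + a1^2 = (-12)^2 + 2^2 = 144 + 4 = 148  yes
[11] a1 = 2, a5 = -3; 2 ≥ -3  yes
[12] a6 = 8 > 6, so we need a3 ≤ 2; a3 = 1 ≤ 2  yes

No — constraints 1 and 2 are not satisfied.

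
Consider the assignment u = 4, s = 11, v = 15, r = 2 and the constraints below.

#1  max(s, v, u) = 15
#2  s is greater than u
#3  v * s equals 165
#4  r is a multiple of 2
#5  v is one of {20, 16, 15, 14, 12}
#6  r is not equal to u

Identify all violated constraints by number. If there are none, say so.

#1 max(11, 15, 4) = 15  OK
#2 s = 11, u = 4; 11 > 4  OK
#3 v * s = 15 * 11 = 165  OK
#4 2 / 2 = 1, so 2 divides 2  OK
#5 v = 15 is in {20, 16, 15, 14, 12}  OK
#6 r = 2, u = 4; distinct  OK

None — every constraint holds.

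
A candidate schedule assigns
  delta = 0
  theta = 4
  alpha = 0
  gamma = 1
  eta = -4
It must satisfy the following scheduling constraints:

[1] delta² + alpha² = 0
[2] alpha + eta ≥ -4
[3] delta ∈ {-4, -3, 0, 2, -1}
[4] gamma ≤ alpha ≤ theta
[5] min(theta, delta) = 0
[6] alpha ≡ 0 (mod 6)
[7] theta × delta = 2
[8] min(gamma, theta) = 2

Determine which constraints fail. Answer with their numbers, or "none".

Constraints 4, 7, 8 are violated.

[1] delta² + alpha² = 0² + 0² = 0 + 0 = 0  true
[2] alpha + eta = 0 + (-4) = -4; -4 ≥ -4  true
[3] delta = 0 is in {-4, -3, 0, 2, -1}  true
[4] values 1, 0, 4; gamma = 1 is not ≤ alpha = 0  false
[5] min(4, 0) = 0  true
[6] 0 mod 6 = 0  true
[7] theta × delta = 4 × 0 = 0, not 2  false
[8] min(1, 4) = 1, not 2  false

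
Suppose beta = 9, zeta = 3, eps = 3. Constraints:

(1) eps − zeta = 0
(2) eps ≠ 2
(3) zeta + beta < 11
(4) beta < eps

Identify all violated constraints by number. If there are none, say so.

(1) eps − zeta = 3 − 3 = 0  holds
(2) eps = 3, and 3 ≠ 2  holds
(3) zeta + beta = 3 + 9 = 12; 12 ≥ 11, bound 11 not met  fails
(4) beta = 9, eps = 3; 9 ≥ 3 (want <)  fails

Constraints 3 and 4 are violated.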